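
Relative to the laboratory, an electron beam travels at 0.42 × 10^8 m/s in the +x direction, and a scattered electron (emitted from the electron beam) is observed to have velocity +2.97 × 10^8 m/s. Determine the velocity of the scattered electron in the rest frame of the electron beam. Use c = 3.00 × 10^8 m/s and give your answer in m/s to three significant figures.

v = 0.140c, u = 0.990c.
Invert the composition law: u' = (u − v)/(1 − uv/c²).
u' = (0.990 − 0.140) / (1 − (0.990)(0.140)) = 0.8500/0.8614 = 0.9868.
u' = 0.9868 × 3.00 × 10^8 m/s.

+2.96 × 10^8 m/s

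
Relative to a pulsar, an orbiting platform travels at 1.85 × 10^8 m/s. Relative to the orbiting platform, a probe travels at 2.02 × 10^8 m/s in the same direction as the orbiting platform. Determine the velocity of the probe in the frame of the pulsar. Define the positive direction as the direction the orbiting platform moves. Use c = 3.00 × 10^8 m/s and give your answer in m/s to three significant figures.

In units of c (dividing by 3.00 × 10^8 m/s): v = 0.617, u' = 0.673.
u = (u' + v)/(1 + u'v/c²):
u = (0.673 + 0.617) / (1 + 0.673·0.617) = 1.2900/1.4152 = 0.9115
(Galilean addition would give +1.290c, exceeding c.)
Converting back: u = 0.9115 × 3.00 × 10^8 m/s.

2.73 × 10^8 m/s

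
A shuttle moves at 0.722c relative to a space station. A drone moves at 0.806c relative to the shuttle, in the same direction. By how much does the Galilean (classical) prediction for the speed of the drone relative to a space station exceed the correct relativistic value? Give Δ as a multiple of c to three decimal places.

Δ = 0.562c

Galilean: u_cl = 0.806 + 0.722 = 1.5280.
Relativistic: u_rel = (0.806 + 0.722) / (1 + 0.806·0.722) = 1.5280/1.5819 = 0.9659.
Δ = 1.5280 − 0.9659 = 0.5621.
(The classical prediction exceeds c; the relativistic result does not.)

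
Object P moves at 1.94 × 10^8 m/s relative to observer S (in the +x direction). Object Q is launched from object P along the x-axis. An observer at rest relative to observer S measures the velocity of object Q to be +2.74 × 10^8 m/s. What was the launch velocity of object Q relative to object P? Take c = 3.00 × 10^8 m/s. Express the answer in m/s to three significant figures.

v = 0.647c, u = 0.913c.
Invert the composition law: u' = (u − v)/(1 − uv/c²).
u' = (0.913 − 0.647) / (1 − (0.913)(0.647)) = 0.2667/0.4094 = 0.6514.
u' = 0.6514 × 3.00 × 10^8 m/s.

+1.95 × 10^8 m/s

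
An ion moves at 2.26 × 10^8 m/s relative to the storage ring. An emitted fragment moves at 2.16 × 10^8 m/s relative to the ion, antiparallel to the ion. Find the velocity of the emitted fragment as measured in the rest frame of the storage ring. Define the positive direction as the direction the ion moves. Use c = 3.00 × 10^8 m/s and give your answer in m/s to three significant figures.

In units of c (dividing by 3.00 × 10^8 m/s): v = 0.753, u' = -0.720.
u = (u' + v)/(1 + u'v/c²):
u = (-0.720 + 0.753) / (1 + (-0.720)·0.753) = 0.0333/0.4576 = 0.0728
(Galilean addition would give +0.033c.)
Converting back: u = 0.0728 × 3.00 × 10^8 m/s.

+2.19 × 10^7 m/s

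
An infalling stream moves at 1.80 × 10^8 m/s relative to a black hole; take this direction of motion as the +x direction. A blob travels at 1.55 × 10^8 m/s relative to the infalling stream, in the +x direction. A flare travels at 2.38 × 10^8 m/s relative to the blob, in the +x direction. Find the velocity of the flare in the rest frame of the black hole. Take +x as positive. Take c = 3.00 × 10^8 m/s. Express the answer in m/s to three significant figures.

Apply u = (u' + v)/(1 + u'v/c²) successively, working outward toward the black hole.
(Dividing each given speed by c = 3.00 × 10^8 m/s to work in units of c.)
Start: velocity of the infalling stream relative to the black hole = 0.6000c.
Compose with the blob (u' = 0.517 in the infalling stream frame): u_1 = (0.517 + 0.600) / (1 + 0.517·0.600) = 1.1167/1.3100 = 0.8524.
Compose with the flare (u' = 0.793 in the blob frame): u_2 = (0.793 + 0.852) / (1 + 0.793·0.852) = 1.6458/1.6763 = 0.9818.
So u = 0.9818 × 3.00 × 10^8 m/s.

2.95 × 10^8 m/s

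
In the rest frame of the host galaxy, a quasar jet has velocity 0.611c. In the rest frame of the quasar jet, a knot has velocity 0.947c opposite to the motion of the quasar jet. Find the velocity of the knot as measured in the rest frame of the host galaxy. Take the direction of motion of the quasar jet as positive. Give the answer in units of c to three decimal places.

With v = 0.611 and u' = -0.947 (in units of c),
u = (u' + v)/(1 + u'v/c²):
u = (-0.947 + 0.611) / (1 + (-0.947)·0.611) = -0.3360/0.4214 = -0.7974
(Galilean addition would give -0.336c.)

-0.797c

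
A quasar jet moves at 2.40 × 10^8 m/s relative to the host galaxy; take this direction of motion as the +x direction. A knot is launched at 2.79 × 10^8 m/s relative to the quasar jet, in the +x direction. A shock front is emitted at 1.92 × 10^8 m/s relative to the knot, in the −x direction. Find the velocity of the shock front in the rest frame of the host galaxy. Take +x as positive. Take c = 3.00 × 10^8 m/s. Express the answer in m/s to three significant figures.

Apply u = (u' + v)/(1 + u'v/c²) successively, working outward toward the host galaxy.
(Dividing each given speed by c = 3.00 × 10^8 m/s to work in units of c.)
Start: velocity of the quasar jet relative to the host galaxy = 0.8000c.
Compose with the knot (u' = 0.930 in the quasar jet frame): u_1 = (0.930 + 0.800) / (1 + 0.930·0.800) = 1.7300/1.7440 = 0.9920.
Compose with the shock front (u' = -0.640 in the knot frame): u_2 = (-0.640 + 0.992) / (1 + (-0.640)·0.992) = 0.3520/0.3651 = 0.9639.
So u = 0.9639 × 3.00 × 10^8 m/s.

+2.89 × 10^8 m/s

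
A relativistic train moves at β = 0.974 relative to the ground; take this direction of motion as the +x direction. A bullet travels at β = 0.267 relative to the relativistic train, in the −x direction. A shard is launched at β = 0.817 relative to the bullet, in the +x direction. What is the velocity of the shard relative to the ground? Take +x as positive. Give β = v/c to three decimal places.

β = +0.995

Apply u = (u' + v)/(1 + u'v/c²) successively, working outward toward the ground.
Start: velocity of the relativistic train relative to the ground = 0.9740c.
Compose with the bullet (u' = -0.267 in the relativistic train frame): u_1 = (-0.267 + 0.974) / (1 + (-0.267)·0.974) = 0.7070/0.7399 = 0.9555.
Compose with the shard (u' = 0.817 in the bullet frame): u_2 = (0.817 + 0.955) / (1 + 0.817·0.955) = 1.7725/1.7806 = 0.9954.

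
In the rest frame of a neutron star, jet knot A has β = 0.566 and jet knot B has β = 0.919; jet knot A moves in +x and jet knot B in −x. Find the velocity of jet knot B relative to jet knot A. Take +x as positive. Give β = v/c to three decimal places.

β = -0.977

β_A = 0.566, β_B = -0.919.
Transform to A's frame with the inverse velocity-addition law: u' = (u − v)/(1 − uv/c²), taking u = β_B and v = β_A.
u' = (-0.919 − 0.566) / (1 − (0.566)(-0.919)) = -1.4850/1.5202 = -0.9769.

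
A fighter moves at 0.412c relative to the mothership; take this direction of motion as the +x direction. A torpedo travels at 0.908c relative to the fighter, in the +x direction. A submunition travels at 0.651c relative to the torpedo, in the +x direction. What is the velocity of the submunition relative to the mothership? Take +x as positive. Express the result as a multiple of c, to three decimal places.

Apply u = (u' + v)/(1 + u'v/c²) successively, working outward toward the mothership.
Start: velocity of the fighter relative to the mothership = 0.4120c.
Compose with the torpedo (u' = 0.908 in the fighter frame): u_1 = (0.908 + 0.412) / (1 + 0.908·0.412) = 1.3200/1.3741 = 0.9606.
Compose with the submunition (u' = 0.651 in the torpedo frame): u_2 = (0.651 + 0.961) / (1 + 0.651·0.961) = 1.6116/1.6254 = 0.9915.

0.992c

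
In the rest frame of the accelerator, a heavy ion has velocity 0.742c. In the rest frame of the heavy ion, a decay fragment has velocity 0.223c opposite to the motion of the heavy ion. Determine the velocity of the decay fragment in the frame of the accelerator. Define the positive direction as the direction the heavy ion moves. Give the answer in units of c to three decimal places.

With v = 0.742 and u' = -0.223 (in units of c),
u = (u' + v)/(1 + u'v/c²):
u = (-0.223 + 0.742) / (1 + (-0.223)·0.742) = 0.5190/0.8345 = 0.6219

+0.622c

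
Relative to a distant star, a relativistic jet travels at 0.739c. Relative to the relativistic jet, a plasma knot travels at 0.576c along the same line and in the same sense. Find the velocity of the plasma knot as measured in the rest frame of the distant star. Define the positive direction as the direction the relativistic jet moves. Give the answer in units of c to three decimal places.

0.922c

With v = 0.739 and u' = 0.576 (in units of c),
u = (u' + v)/(1 + u'v/c²):
u = (0.576 + 0.739) / (1 + 0.576·0.739) = 1.3150/1.4257 = 0.9224
(Galilean addition would give +1.315c, exceeding c.)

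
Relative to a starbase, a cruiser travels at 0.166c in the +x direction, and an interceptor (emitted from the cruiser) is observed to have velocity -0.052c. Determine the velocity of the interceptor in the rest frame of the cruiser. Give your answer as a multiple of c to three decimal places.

Invert the composition law: u' = (u − v)/(1 − uv/c²).
u' = (-0.052 − 0.166) / (1 − (-0.052)(0.166)) = -0.2180/1.0086 = -0.2161.

-0.216c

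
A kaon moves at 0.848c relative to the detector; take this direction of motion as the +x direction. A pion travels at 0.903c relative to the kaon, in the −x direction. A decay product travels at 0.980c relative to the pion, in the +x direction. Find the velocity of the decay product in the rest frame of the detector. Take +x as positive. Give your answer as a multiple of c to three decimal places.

Apply u = (u' + v)/(1 + u'v/c²) successively, working outward toward the detector.
Start: velocity of the kaon relative to the detector = 0.8480c.
Compose with the pion (u' = -0.903 in the kaon frame): u_1 = (-0.903 + 0.848) / (1 + (-0.903)·0.848) = -0.0550/0.2343 = -0.2348.
Compose with the decay product (u' = 0.980 in the pion frame): u_2 = (0.980 + (-0.235)) / (1 + 0.980·(-0.235)) = 0.7452/0.7699 = 0.9679.

+0.968c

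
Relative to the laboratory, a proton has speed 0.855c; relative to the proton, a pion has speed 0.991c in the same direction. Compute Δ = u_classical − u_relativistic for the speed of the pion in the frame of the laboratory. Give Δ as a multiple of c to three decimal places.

Galilean: u_cl = 0.991 + 0.855 = 1.8460.
Relativistic: u_rel = (0.991 + 0.855) / (1 + 0.991·0.855) = 1.8460/1.8473 = 0.9993.
Δ = 1.8460 − 0.9993 = 0.8467.
(The classical prediction exceeds c; the relativistic result does not.)

Δ = 0.847c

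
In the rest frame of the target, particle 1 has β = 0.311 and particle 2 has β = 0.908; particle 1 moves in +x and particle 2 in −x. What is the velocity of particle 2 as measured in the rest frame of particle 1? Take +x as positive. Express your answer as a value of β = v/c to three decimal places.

β_A = 0.311, β_B = -0.908.
Transform to A's frame with the inverse velocity-addition law: u' = (u − v)/(1 − uv/c²), taking u = β_B and v = β_A.
u' = (-0.908 − 0.311) / (1 − (0.311)(-0.908)) = -1.2190/1.2824 = -0.9506.

β = -0.951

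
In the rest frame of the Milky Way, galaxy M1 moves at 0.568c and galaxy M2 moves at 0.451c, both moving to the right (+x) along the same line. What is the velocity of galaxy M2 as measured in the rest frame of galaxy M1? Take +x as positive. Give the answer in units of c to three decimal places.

-0.157c

β_A = 0.568, β_B = 0.451.
Transform to A's frame with the inverse velocity-addition law: u' = (u − v)/(1 − uv/c²), taking u = β_B and v = β_A.
u' = (0.451 − 0.568) / (1 − (0.568)(0.451)) = -0.1170/0.7438 = -0.1573.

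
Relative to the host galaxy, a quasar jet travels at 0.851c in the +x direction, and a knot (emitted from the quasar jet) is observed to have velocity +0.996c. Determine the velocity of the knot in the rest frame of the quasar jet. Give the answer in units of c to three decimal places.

+0.951c

Invert the composition law: u' = (u − v)/(1 − uv/c²).
u' = (0.996 − 0.851) / (1 − (0.996)(0.851)) = 0.1450/0.1524 = 0.9514.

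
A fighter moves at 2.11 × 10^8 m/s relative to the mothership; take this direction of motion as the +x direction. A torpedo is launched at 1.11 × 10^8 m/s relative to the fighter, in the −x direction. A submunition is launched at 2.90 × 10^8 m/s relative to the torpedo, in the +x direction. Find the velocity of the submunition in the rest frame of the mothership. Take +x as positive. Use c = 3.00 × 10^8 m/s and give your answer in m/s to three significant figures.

+2.96 × 10^8 m/s

Apply u = (u' + v)/(1 + u'v/c²) successively, working outward toward the mothership.
(Dividing each given speed by c = 3.00 × 10^8 m/s to work in units of c.)
Start: velocity of the fighter relative to the mothership = 0.7033c.
Compose with the torpedo (u' = -0.370 in the fighter frame): u_1 = (-0.370 + 0.703) / (1 + (-0.370)·0.703) = 0.3333/0.7398 = 0.4506.
Compose with the submunition (u' = 0.967 in the torpedo frame): u_2 = (0.967 + 0.451) / (1 + 0.967·0.451) = 1.4173/1.4356 = 0.9872.
So u = 0.9872 × 3.00 × 10^8 m/s.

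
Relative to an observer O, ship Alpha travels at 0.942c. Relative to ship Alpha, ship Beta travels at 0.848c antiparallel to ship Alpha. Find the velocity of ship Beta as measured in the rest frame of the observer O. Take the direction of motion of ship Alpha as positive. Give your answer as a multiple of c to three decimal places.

+0.467c

With v = 0.942 and u' = -0.848 (in units of c),
u = (u' + v)/(1 + u'v/c²):
u = (-0.848 + 0.942) / (1 + (-0.848)·0.942) = 0.0940/0.2012 = 0.4672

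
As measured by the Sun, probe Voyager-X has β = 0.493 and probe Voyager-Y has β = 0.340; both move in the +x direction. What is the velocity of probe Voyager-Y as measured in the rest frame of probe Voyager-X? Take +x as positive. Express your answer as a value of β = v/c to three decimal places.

β_A = 0.493, β_B = 0.340.
Transform to A's frame with the inverse velocity-addition law: u' = (u − v)/(1 − uv/c²), taking u = β_B and v = β_A.
u' = (0.340 − 0.493) / (1 − (0.493)(0.340)) = -0.1530/0.8324 = -0.1838.

β = -0.184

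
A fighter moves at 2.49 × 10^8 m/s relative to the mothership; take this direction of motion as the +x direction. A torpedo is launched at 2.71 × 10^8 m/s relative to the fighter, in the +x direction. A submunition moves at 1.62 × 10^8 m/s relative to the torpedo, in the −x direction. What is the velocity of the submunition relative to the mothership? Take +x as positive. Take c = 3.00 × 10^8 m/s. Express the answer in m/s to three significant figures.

Apply u = (u' + v)/(1 + u'v/c²) successively, working outward toward the mothership.
(Dividing each given speed by c = 3.00 × 10^8 m/s to work in units of c.)
Start: velocity of the fighter relative to the mothership = 0.8300c.
Compose with the torpedo (u' = 0.903 in the fighter frame): u_1 = (0.903 + 0.830) / (1 + 0.903·0.830) = 1.7333/1.7498 = 0.9906.
Compose with the submunition (u' = -0.540 in the torpedo frame): u_2 = (-0.540 + 0.991) / (1 + (-0.540)·0.991) = 0.4506/0.4651 = 0.9689.
So u = 0.9689 × 3.00 × 10^8 m/s.

+2.91 × 10^8 m/s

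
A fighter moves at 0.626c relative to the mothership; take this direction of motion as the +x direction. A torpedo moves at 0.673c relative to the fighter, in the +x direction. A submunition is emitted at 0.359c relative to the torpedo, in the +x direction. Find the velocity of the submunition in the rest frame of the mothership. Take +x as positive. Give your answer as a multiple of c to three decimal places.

0.958c

Apply u = (u' + v)/(1 + u'v/c²) successively, working outward toward the mothership.
Start: velocity of the fighter relative to the mothership = 0.6260c.
Compose with the torpedo (u' = 0.673 in the fighter frame): u_1 = (0.673 + 0.626) / (1 + 0.673·0.626) = 1.2990/1.4213 = 0.9140.
Compose with the submunition (u' = 0.359 in the torpedo frame): u_2 = (0.359 + 0.914) / (1 + 0.359·0.914) = 1.2730/1.3281 = 0.9585.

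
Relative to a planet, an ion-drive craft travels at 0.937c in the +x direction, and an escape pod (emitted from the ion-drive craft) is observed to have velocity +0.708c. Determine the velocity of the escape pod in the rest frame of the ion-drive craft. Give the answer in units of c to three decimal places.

Invert the composition law: u' = (u − v)/(1 − uv/c²).
u' = (0.708 − 0.937) / (1 − (0.708)(0.937)) = -0.2290/0.3366 = -0.6803.

-0.680c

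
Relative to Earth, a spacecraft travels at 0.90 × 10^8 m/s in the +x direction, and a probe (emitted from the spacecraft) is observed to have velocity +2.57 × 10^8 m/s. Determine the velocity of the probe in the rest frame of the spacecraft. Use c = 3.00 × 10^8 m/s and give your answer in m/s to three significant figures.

v = 0.300c, u = 0.857c.
Invert the composition law: u' = (u − v)/(1 − uv/c²).
u' = (0.857 − 0.300) / (1 − (0.857)(0.300)) = 0.5567/0.7430 = 0.7492.
u' = 0.7492 × 3.00 × 10^8 m/s.

+2.25 × 10^8 m/s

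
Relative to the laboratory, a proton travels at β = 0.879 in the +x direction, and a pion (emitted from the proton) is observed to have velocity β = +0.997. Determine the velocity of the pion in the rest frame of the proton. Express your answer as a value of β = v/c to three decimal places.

β = +0.954

Invert the composition law: u' = (u − v)/(1 − uv/c²).
u' = (0.997 − 0.879) / (1 − (0.997)(0.879)) = 0.1180/0.1236 = 0.9544.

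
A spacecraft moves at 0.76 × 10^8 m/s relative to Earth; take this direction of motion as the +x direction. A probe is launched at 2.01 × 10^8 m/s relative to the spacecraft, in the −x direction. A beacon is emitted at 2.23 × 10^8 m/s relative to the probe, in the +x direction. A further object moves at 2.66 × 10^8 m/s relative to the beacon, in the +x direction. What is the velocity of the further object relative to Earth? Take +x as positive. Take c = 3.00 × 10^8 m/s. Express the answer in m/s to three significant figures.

Apply u = (u' + v)/(1 + u'v/c²) successively, working outward toward Earth.
(Dividing each given speed by c = 3.00 × 10^8 m/s to work in units of c.)
Start: velocity of the spacecraft relative to Earth = 0.2533c.
Compose with the probe (u' = -0.670 in the spacecraft frame): u_1 = (-0.670 + 0.253) / (1 + (-0.670)·0.253) = -0.4167/0.8303 = -0.5018.
Compose with the beacon (u' = 0.743 in the probe frame): u_2 = (0.743 + (-0.502)) / (1 + 0.743·(-0.502)) = 0.2415/0.6270 = 0.3852.
Compose with the further object (u' = 0.887 in the beacon frame): u_3 = (0.887 + 0.385) / (1 + 0.887·0.385) = 1.2718/1.3415 = 0.9481.
So u = 0.9481 × 3.00 × 10^8 m/s.

+2.84 × 10^8 m/s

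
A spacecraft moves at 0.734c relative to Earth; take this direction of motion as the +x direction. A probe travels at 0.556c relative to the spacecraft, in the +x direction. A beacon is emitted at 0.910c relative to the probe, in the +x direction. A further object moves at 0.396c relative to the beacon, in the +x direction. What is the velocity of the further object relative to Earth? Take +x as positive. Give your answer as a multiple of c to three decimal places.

0.998c

Apply u = (u' + v)/(1 + u'v/c²) successively, working outward toward Earth.
Start: velocity of the spacecraft relative to Earth = 0.7340c.
Compose with the probe (u' = 0.556 in the spacecraft frame): u_1 = (0.556 + 0.734) / (1 + 0.556·0.734) = 1.2900/1.4081 = 0.9161.
Compose with the beacon (u' = 0.910 in the probe frame): u_2 = (0.910 + 0.916) / (1 + 0.910·0.916) = 1.8261/1.8337 = 0.9959.
Compose with the further object (u' = 0.396 in the beacon frame): u_3 = (0.396 + 0.996) / (1 + 0.396·0.996) = 1.3919/1.3944 = 0.9982.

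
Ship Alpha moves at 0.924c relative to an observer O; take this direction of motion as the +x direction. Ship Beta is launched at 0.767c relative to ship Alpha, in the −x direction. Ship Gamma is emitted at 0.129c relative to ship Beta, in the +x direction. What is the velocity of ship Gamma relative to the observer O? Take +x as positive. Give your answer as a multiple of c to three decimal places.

+0.625c

Apply u = (u' + v)/(1 + u'v/c²) successively, working outward toward the observer O.
Start: velocity of ship Alpha relative to the observer O = 0.9240c.
Compose with ship Beta (u' = -0.767 in ship Alpha frame): u_1 = (-0.767 + 0.924) / (1 + (-0.767)·0.924) = 0.1570/0.2913 = 0.5390.
Compose with ship Gamma (u' = 0.129 in ship Beta frame): u_2 = (0.129 + 0.539) / (1 + 0.129·0.539) = 0.6680/1.0695 = 0.6246.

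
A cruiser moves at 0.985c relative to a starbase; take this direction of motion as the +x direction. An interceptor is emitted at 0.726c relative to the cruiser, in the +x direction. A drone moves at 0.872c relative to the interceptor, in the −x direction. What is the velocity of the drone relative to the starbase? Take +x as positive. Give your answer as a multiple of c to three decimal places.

+0.966c

Apply u = (u' + v)/(1 + u'v/c²) successively, working outward toward the starbase.
Start: velocity of the cruiser relative to the starbase = 0.9850c.
Compose with the interceptor (u' = 0.726 in the cruiser frame): u_1 = (0.726 + 0.985) / (1 + 0.726·0.985) = 1.7110/1.7151 = 0.9976.
Compose with the drone (u' = -0.872 in the interceptor frame): u_2 = (-0.872 + 0.998) / (1 + (-0.872)·0.998) = 0.1256/0.1301 = 0.9655.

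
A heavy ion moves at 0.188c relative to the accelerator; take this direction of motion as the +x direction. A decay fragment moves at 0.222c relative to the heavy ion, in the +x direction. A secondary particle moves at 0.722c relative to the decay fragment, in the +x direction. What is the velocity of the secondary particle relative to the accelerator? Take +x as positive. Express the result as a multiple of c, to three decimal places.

Apply u = (u' + v)/(1 + u'v/c²) successively, working outward toward the accelerator.
Start: velocity of the heavy ion relative to the accelerator = 0.1880c.
Compose with the decay fragment (u' = 0.222 in the heavy ion frame): u_1 = (0.222 + 0.188) / (1 + 0.222·0.188) = 0.4100/1.0417 = 0.3936.
Compose with the secondary particle (u' = 0.722 in the decay fragment frame): u_2 = (0.722 + 0.394) / (1 + 0.722·0.394) = 1.1156/1.2842 = 0.8687.

0.869c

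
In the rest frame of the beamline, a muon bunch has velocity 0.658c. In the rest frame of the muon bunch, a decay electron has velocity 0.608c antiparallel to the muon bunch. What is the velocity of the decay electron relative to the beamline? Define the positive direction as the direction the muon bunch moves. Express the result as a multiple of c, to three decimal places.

With v = 0.658 and u' = -0.608 (in units of c),
u = (u' + v)/(1 + u'v/c²):
u = (-0.608 + 0.658) / (1 + (-0.608)·0.658) = 0.0500/0.5999 = 0.0833
(Galilean addition would give +0.050c.)

+0.083c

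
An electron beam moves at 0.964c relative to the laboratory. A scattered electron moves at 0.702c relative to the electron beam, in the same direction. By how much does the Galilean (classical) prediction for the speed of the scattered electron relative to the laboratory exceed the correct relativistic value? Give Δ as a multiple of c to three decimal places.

Δ = 0.672c

Galilean: u_cl = 0.702 + 0.964 = 1.6660.
Relativistic: u_rel = (0.702 + 0.964) / (1 + 0.702·0.964) = 1.6660/1.6767 = 0.9936.
Δ = 1.6660 − 0.9936 = 0.6724.
(The classical prediction exceeds c; the relativistic result does not.)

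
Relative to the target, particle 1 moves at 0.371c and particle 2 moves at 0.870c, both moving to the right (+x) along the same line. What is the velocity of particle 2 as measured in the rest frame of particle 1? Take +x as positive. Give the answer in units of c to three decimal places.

+0.737c

β_A = 0.371, β_B = 0.870.
Transform to A's frame with the inverse velocity-addition law: u' = (u − v)/(1 − uv/c²), taking u = β_B and v = β_A.
u' = (0.870 − 0.371) / (1 − (0.371)(0.870)) = 0.4990/0.6772 = 0.7368.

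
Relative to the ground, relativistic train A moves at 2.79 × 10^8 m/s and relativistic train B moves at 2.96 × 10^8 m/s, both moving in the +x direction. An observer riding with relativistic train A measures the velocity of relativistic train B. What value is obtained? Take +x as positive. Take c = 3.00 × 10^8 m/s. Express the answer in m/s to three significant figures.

β_A = 0.930, β_B = 0.987 (dividing each by c = 3.00 × 10^8 m/s).
Transform to A's frame with the inverse velocity-addition law: u' = (u − v)/(1 − uv/c²), taking u = β_B and v = β_A.
u' = (0.987 − 0.930) / (1 − (0.930)(0.987)) = 0.0567/0.0824 = 0.6877.
u' = 0.6877 × 3.00 × 10^8 m/s.

+2.06 × 10^8 m/s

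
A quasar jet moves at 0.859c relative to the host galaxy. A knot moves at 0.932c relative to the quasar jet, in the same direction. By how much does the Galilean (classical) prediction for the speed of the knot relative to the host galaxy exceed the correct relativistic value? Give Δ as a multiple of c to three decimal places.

Galilean: u_cl = 0.932 + 0.859 = 1.7910.
Relativistic: u_rel = (0.932 + 0.859) / (1 + 0.932·0.859) = 1.7910/1.8006 = 0.9947.
Δ = 1.7910 − 0.9947 = 0.7963.
(The classical prediction exceeds c; the relativistic result does not.)

Δ = 0.796c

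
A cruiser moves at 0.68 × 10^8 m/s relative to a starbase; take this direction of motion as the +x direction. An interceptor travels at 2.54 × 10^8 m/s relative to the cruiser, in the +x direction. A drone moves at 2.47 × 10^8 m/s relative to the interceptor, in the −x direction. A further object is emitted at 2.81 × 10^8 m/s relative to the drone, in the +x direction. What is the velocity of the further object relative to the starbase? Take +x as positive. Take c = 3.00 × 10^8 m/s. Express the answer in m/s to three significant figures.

Apply u = (u' + v)/(1 + u'v/c²) successively, working outward toward the starbase.
(Dividing each given speed by c = 3.00 × 10^8 m/s to work in units of c.)
Start: velocity of the cruiser relative to the starbase = 0.2267c.
Compose with the interceptor (u' = 0.847 in the cruiser frame): u_1 = (0.847 + 0.227) / (1 + 0.847·0.227) = 1.0733/1.1919 = 0.9005.
Compose with the drone (u' = -0.823 in the interceptor frame): u_2 = (-0.823 + 0.901) / (1 + (-0.823)·0.901) = 0.0772/0.2586 = 0.2985.
Compose with the further object (u' = 0.937 in the drone frame): u_3 = (0.937 + 0.298) / (1 + 0.937·0.298) = 1.2352/1.2796 = 0.9653.
So u = 0.9653 × 3.00 × 10^8 m/s.

+2.90 × 10^8 m/s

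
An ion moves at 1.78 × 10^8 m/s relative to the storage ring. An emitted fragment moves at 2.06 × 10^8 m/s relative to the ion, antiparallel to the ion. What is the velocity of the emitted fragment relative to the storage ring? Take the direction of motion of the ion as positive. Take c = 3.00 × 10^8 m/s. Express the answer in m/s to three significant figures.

-4.73 × 10^7 m/s

In units of c (dividing by 3.00 × 10^8 m/s): v = 0.593, u' = -0.687.
u = (u' + v)/(1 + u'v/c²):
u = (-0.687 + 0.593) / (1 + (-0.687)·0.593) = -0.0933/0.5926 = -0.1575
Converting back: u = -0.1575 × 3.00 × 10^8 m/s.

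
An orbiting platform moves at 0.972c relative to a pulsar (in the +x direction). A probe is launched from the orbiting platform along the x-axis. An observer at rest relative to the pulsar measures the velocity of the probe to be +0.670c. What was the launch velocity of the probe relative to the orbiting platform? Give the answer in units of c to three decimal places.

Invert the composition law: u' = (u − v)/(1 − uv/c²).
u' = (0.670 − 0.972) / (1 − (0.670)(0.972)) = -0.3020/0.3488 = -0.8659.

-0.866c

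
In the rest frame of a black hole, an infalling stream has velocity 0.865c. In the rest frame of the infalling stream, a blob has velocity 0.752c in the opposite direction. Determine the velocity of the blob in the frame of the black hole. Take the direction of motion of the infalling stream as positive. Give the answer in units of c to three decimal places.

With v = 0.865 and u' = -0.752 (in units of c),
u = (u' + v)/(1 + u'v/c²):
u = (-0.752 + 0.865) / (1 + (-0.752)·0.865) = 0.1130/0.3495 = 0.3233

+0.323c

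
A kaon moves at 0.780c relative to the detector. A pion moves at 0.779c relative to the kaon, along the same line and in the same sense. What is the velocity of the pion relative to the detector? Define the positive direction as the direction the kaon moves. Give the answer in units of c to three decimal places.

0.970c

With v = 0.780 and u' = 0.779 (in units of c),
u = (u' + v)/(1 + u'v/c²):
u = (0.779 + 0.780) / (1 + 0.779·0.780) = 1.5590/1.6076 = 0.9698
(Galilean addition would give +1.559c, exceeding c.)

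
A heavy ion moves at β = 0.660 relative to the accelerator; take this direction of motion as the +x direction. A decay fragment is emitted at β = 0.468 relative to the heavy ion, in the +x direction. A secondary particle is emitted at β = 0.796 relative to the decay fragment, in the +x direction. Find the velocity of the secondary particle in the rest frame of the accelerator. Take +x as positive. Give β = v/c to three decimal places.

β = 0.983

Apply u = (u' + v)/(1 + u'v/c²) successively, working outward toward the accelerator.
Start: velocity of the heavy ion relative to the accelerator = 0.6600c.
Compose with the decay fragment (u' = 0.468 in the heavy ion frame): u_1 = (0.468 + 0.660) / (1 + 0.468·0.660) = 1.1280/1.3089 = 0.8618.
Compose with the secondary particle (u' = 0.796 in the decay fragment frame): u_2 = (0.796 + 0.862) / (1 + 0.796·0.862) = 1.6578/1.6860 = 0.9833.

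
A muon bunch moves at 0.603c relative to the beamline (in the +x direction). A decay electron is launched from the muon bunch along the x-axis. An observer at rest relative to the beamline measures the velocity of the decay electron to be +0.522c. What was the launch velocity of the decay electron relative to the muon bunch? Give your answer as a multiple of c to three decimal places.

Invert the composition law: u' = (u − v)/(1 − uv/c²).
u' = (0.522 − 0.603) / (1 − (0.522)(0.603)) = -0.0810/0.6852 = -0.1182.

-0.118c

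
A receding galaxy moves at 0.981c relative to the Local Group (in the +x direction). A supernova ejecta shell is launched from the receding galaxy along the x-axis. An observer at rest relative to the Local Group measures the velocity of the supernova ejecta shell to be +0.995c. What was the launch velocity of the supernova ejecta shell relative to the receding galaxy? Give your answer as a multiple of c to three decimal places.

Invert the composition law: u' = (u − v)/(1 − uv/c²).
u' = (0.995 − 0.981) / (1 − (0.995)(0.981)) = 0.0140/0.0239 = 0.5857.

+0.586c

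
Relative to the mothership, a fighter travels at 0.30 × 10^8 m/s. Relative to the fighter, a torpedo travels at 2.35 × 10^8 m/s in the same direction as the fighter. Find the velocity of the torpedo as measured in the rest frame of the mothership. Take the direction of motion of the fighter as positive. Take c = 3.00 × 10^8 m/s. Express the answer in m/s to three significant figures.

In units of c (dividing by 3.00 × 10^8 m/s): v = 0.100, u' = 0.783.
u = (u' + v)/(1 + u'v/c²):
u = (0.783 + 0.100) / (1 + 0.783·0.100) = 0.8833/1.0783 = 0.8192
(Galilean addition would give +0.883c.)
Converting back: u = 0.8192 × 3.00 × 10^8 m/s.

2.46 × 10^8 m/s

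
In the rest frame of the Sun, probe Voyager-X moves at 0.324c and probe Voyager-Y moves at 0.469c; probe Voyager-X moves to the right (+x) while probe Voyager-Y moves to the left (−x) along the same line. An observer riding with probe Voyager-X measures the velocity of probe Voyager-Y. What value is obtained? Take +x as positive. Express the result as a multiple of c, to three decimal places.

β_A = 0.324, β_B = -0.469.
Transform to A's frame with the inverse velocity-addition law: u' = (u − v)/(1 − uv/c²), taking u = β_B and v = β_A.
u' = (-0.469 − 0.324) / (1 − (0.324)(-0.469)) = -0.7930/1.1520 = -0.6884.

-0.688c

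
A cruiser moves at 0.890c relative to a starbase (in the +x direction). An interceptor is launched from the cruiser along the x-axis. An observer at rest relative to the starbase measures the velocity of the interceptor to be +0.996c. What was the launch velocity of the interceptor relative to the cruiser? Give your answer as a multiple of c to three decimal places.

+0.933c

Invert the composition law: u' = (u − v)/(1 − uv/c²).
u' = (0.996 − 0.890) / (1 − (0.996)(0.890)) = 0.1060/0.1136 = 0.9334.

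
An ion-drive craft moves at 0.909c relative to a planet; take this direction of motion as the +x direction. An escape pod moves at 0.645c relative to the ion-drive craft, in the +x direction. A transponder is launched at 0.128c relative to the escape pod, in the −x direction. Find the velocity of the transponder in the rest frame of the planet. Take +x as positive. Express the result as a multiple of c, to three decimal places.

Apply u = (u' + v)/(1 + u'v/c²) successively, working outward toward the planet.
Start: velocity of the ion-drive craft relative to the planet = 0.9090c.
Compose with the escape pod (u' = 0.645 in the ion-drive craft frame): u_1 = (0.645 + 0.909) / (1 + 0.645·0.909) = 1.5540/1.5863 = 0.9796.
Compose with the transponder (u' = -0.128 in the escape pod frame): u_2 = (-0.128 + 0.980) / (1 + (-0.128)·0.980) = 0.8516/0.8746 = 0.9737.

+0.974c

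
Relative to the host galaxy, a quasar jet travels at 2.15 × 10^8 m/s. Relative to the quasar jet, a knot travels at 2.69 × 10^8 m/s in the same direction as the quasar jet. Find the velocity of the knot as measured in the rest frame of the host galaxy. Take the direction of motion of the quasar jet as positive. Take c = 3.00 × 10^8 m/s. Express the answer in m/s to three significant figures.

2.95 × 10^8 m/s

In units of c (dividing by 3.00 × 10^8 m/s): v = 0.717, u' = 0.897.
u = (u' + v)/(1 + u'v/c²):
u = (0.897 + 0.717) / (1 + 0.897·0.717) = 1.6133/1.6426 = 0.9822
Converting back: u = 0.9822 × 3.00 × 10^8 m/s.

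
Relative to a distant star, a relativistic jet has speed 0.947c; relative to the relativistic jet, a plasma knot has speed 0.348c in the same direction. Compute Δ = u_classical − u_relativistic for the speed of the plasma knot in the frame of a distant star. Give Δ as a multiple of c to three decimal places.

Δ = 0.321c

Galilean: u_cl = 0.348 + 0.947 = 1.2950.
Relativistic: u_rel = (0.348 + 0.947) / (1 + 0.348·0.947) = 1.2950/1.3296 = 0.9740.
Δ = 1.2950 − 0.9740 = 0.3210.
(The classical prediction exceeds c; the relativistic result does not.)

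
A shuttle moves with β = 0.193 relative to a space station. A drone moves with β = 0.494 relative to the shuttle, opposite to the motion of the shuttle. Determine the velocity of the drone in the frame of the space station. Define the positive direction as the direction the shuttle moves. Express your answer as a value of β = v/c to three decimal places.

With v = 0.193 and u' = -0.494 (in units of c),
u = (u' + v)/(1 + u'v/c²):
u = (-0.494 + 0.193) / (1 + (-0.494)·0.193) = -0.3010/0.9047 = -0.3327

β = -0.333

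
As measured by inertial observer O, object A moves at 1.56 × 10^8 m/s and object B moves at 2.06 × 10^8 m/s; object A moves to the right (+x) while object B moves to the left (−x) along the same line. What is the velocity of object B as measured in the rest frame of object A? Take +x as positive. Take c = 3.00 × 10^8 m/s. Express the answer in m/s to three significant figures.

β_A = 0.520, β_B = -0.687 (dividing each by c = 3.00 × 10^8 m/s).
Transform to A's frame with the inverse velocity-addition law: u' = (u − v)/(1 − uv/c²), taking u = β_B and v = β_A.
u' = (-0.687 − 0.520) / (1 − (0.520)(-0.687)) = -1.2067/1.3571 = -0.8892.
u' = -0.8892 × 3.00 × 10^8 m/s.

-2.67 × 10^8 m/s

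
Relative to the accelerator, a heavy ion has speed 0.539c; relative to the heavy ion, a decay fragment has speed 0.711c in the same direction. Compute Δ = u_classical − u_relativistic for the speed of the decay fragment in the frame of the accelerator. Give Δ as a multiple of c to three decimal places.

Galilean: u_cl = 0.711 + 0.539 = 1.2500.
Relativistic: u_rel = (0.711 + 0.539) / (1 + 0.711·0.539) = 1.2500/1.3832 = 0.9037.
Δ = 1.2500 − 0.9037 = 0.3463.
(The classical prediction exceeds c; the relativistic result does not.)

Δ = 0.346c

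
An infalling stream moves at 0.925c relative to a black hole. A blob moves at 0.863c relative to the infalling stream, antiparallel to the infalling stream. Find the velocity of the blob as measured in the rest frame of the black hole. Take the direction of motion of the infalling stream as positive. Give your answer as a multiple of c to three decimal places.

With v = 0.925 and u' = -0.863 (in units of c),
u = (u' + v)/(1 + u'v/c²):
u = (-0.863 + 0.925) / (1 + (-0.863)·0.925) = 0.0620/0.2017 = 0.3073
(Galilean addition would give +0.062c.)

+0.307c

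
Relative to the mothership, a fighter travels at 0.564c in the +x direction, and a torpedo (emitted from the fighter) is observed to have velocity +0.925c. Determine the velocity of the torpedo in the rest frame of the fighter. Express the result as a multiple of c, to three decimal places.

+0.755c

Invert the composition law: u' = (u − v)/(1 − uv/c²).
u' = (0.925 − 0.564) / (1 − (0.925)(0.564)) = 0.3610/0.4783 = 0.7548.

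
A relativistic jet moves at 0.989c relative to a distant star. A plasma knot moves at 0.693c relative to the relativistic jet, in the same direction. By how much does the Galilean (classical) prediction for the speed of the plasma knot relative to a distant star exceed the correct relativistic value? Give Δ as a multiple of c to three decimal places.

Δ = 0.684c

Galilean: u_cl = 0.693 + 0.989 = 1.6820.
Relativistic: u_rel = (0.693 + 0.989) / (1 + 0.693·0.989) = 1.6820/1.6854 = 0.9980.
Δ = 1.6820 − 0.9980 = 0.6840.
(The classical prediction exceeds c; the relativistic result does not.)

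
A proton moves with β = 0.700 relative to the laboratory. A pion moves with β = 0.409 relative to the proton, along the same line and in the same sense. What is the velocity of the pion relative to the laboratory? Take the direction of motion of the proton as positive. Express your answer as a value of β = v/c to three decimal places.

With v = 0.700 and u' = 0.409 (in units of c),
u = (u' + v)/(1 + u'v/c²):
u = (0.409 + 0.700) / (1 + 0.409·0.700) = 1.1090/1.2863 = 0.8622
(Galilean addition would give +1.109c, exceeding c.)

β = 0.862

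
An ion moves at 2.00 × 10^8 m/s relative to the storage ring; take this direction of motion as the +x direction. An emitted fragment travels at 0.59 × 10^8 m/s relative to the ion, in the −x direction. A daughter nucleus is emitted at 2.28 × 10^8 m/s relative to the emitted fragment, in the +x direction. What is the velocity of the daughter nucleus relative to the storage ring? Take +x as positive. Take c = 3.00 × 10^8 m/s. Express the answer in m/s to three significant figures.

Apply u = (u' + v)/(1 + u'v/c²) successively, working outward toward the storage ring.
(Dividing each given speed by c = 3.00 × 10^8 m/s to work in units of c.)
Start: velocity of the ion relative to the storage ring = 0.6667c.
Compose with the emitted fragment (u' = -0.197 in the ion frame): u_1 = (-0.197 + 0.667) / (1 + (-0.197)·0.667) = 0.4700/0.8689 = 0.5409.
Compose with the daughter nucleus (u' = 0.760 in the emitted fragment frame): u_2 = (0.760 + 0.541) / (1 + 0.760·0.541) = 1.3009/1.4111 = 0.9219.
So u = 0.9219 × 3.00 × 10^8 m/s.

+2.77 × 10^8 m/s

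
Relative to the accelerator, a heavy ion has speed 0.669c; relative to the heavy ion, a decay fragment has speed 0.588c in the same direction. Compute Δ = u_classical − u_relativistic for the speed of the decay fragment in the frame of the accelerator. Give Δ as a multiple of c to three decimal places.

Δ = 0.355c

Galilean: u_cl = 0.588 + 0.669 = 1.2570.
Relativistic: u_rel = (0.588 + 0.669) / (1 + 0.588·0.669) = 1.2570/1.3934 = 0.9021.
Δ = 1.2570 − 0.9021 = 0.3549.
(The classical prediction exceeds c; the relativistic result does not.)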